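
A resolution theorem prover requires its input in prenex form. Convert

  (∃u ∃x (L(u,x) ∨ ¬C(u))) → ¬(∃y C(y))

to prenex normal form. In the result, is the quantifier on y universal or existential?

universal

First replace A → B with ¬A ∨ B.
  ¬(∃u ∃x (L(u,x) ∨ ¬C(u))) ∨ ¬(∃y C(y))
Drive negations inward (¬∀x A ≡ ∃x ¬A, ¬∃x A ≡ ∀x ¬A, De Morgan for ∧/∨):
  (∀u ∀x (¬L(u,x) ∧ C(u))) ∨ (∀y ¬C(y))
Extract every quantifier outward, since the variables are now distinct and don't occur free across branches:
  ∀u ∀x ∀y (¬L(u,x) ∧ C(u) ∨ ¬C(y))
The quantifier ∃y sits under an odd number of negations (counting the antecedent side of each →), so it flips to ∀y.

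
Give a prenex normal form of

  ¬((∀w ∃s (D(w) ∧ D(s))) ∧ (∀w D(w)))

∃w ∀s ∃x1 (¬D(w) ∨ ¬D(s) ∨ ¬D(x1))

Move each ¬ inward, flipping quantifiers it crosses:
  (∃w ∀s (¬D(w) ∨ ¬D(s))) ∨ (∃w ¬D(w))
Standardize variables apart so no two quantifiers bind the same name: w↦x1.
  (∃w ∀s (¬D(w) ∨ ¬D(s))) ∨ (∃x1 ¬D(x1))
Extract every quantifier outward, since the variables are now distinct and don't occur free across branches:
  ∃w ∀s ∃x1 (¬D(w) ∨ ¬D(s) ∨ ¬D(x1))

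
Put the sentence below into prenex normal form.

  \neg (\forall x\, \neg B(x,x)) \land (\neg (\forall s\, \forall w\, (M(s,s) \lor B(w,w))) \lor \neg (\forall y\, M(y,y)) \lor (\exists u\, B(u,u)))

\exists x\, \exists s\, \exists w\, \exists y\, \exists u\, (B(x,x) \land (\neg M(s,s) \land \neg B(w,w) \lor \neg M(y,y) \lor B(u,u)))

Drive negations inward (¬∀x A ≡ ∃x ¬A, ¬∃x A ≡ ∀x ¬A, De Morgan for ∧/∨):
  (\exists x\, B(x,x)) \land ((\exists s\, \exists w\, (\neg M(s,s) \land \neg B(w,w))) \lor (\exists y\, \neg M(y,y)) \lor (\exists u\, B(u,u)))
All bound variables are already distinct, so no renaming is needed.
Finally move all quantifiers to the prefix:
  \exists x\, \exists s\, \exists w\, \exists y\, \exists u\, (B(x,x) \land (\neg M(s,s) \land \neg B(w,w) \lor \neg M(y,y) \lor B(u,u)))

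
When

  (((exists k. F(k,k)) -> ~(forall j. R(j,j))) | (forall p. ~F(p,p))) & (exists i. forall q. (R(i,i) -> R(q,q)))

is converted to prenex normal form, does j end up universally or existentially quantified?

Rewrite implications/biconditionals: A → B as ¬A ∨ B.
  (~(exists k. F(k,k)) | ~(forall j. R(j,j)) | (forall p. ~F(p,p))) & (exists i. forall q. (~R(i,i) | R(q,q)))
Drive negations inward (¬∀x A ≡ ∃x ¬A, ¬∃x A ≡ ∀x ¬A, De Morgan for ∧/∨):
  ((forall k. ~F(k,k)) | (exists j. ~R(j,j)) | (forall p. ~F(p,p))) & (exists i. forall q. (~R(i,i) | R(q,q)))
All bound variables are already distinct, so no renaming is needed.
Finally move all quantifiers to the prefix:
  forall k. exists j. forall p. exists i. forall q. ((~F(k,k) | ~R(j,j) | ~F(p,p)) & (~R(i,i) | R(q,q)))
The quantifier forall j sits under an odd number of negations (counting the antecedent side of each →), so it flips to exists j.

existential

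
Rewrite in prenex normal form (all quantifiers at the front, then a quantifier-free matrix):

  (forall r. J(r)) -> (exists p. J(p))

exists r. exists p. (~J(r) | J(p))

First replace A → B with ¬A ∨ B.
  ~(forall r. J(r)) | (exists p. J(p))
Drive negations inward (¬∀x A ≡ ∃x ¬A, ¬∃x A ≡ ∀x ¬A, De Morgan for ∧/∨):
  (exists r. ~J(r)) | (exists p. J(p))
Pull the quantifiers to the front (each side's bound variable is not free in the other side):
  exists r. exists p. (~J(r) | J(p))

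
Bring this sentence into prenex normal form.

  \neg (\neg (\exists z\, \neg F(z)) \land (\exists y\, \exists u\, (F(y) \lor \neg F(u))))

Move each ¬ inward, flipping quantifiers it crosses:
  (\exists z\, \neg F(z)) \lor (\forall y\, \forall u\, (\neg F(y) \land F(u)))
Pull the quantifiers to the front (each side's bound variable is not free in the other side):
  \exists z\, \forall y\, \forall u\, (\neg F(z) \lor \neg F(y) \land F(u))

\exists z\, \forall y\, \forall u\, (\neg F(z) \lor \neg F(y) \land F(u))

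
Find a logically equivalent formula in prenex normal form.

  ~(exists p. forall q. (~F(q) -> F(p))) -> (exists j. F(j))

exists p. forall q. exists j. (F(q) | F(p) | F(j))

Rewrite implications/biconditionals: A → B as ¬A ∨ B.
  ~~(exists p. forall q. (~~F(q) | F(p))) | (exists j. F(j))
Move each ¬ inward, flipping quantifiers it crosses:
  (exists p. forall q. (F(q) | F(p))) | (exists j. F(j))
All bound variables are already distinct, so no renaming is needed.
Pull the quantifiers to the front (each side's bound variable is not free in the other side):
  exists p. forall q. exists j. (F(q) | F(p) | F(j))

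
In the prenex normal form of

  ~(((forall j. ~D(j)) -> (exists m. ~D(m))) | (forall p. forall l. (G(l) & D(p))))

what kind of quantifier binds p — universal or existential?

existential

Rewrite implications/biconditionals: A → B as ¬A ∨ B.
  ~(~(forall j. ~D(j)) | (exists m. ~D(m)) | (forall p. forall l. (G(l) & D(p))))
Drive negations inward (¬∀x A ≡ ∃x ¬A, ¬∃x A ≡ ∀x ¬A, De Morgan for ∧/∨):
  (forall j. ~D(j)) & (forall m. D(m)) & (exists p. exists l. (~G(l) | ~D(p)))
Finally move all quantifiers to the prefix:
  forall j. forall m. exists p. exists l. (~D(j) & D(m) & (~G(l) | ~D(p)))
The quantifier forall p sits under an odd number of negations (counting the antecedent side of each →), so it flips to exists p.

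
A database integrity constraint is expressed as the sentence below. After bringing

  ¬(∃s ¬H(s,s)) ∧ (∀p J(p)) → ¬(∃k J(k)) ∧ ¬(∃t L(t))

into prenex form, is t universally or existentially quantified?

universal

Eliminate → and ↔ using ¬ and ∨.
  ¬(¬(∃s ¬H(s,s)) ∧ (∀p J(p))) ∨ ¬(∃k J(k)) ∧ ¬(∃t L(t))
Push ¬ through the quantifiers and connectives to reach negation normal form:
  (∃s ¬H(s,s)) ∨ (∃p ¬J(p)) ∨ (∀k ¬J(k)) ∧ (∀t ¬L(t))
Pull the quantifiers to the front (each side's bound variable is not free in the other side):
  ∃s ∃p ∀k ∀t (¬H(s,s) ∨ ¬J(p) ∨ ¬J(k) ∧ ¬L(t))
The quantifier ∃t sits under an odd number of negations (counting the antecedent side of each →), so it flips to ∀t.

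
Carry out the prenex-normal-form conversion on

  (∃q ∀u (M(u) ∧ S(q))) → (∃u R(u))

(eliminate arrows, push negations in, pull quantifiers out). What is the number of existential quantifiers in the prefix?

Eliminate → and ↔ using ¬ and ∨.
  ¬(∃q ∀u (M(u) ∧ S(q))) ∨ (∃u R(u))
Push ¬ through the quantifiers and connectives to reach negation normal form:
  (∀q ∃u (¬M(u) ∨ ¬S(q))) ∨ (∃u R(u))
Standardize variables apart so no two quantifiers bind the same name: u↦t.
  (∀q ∃u (¬M(u) ∨ ¬S(q))) ∨ (∃t R(t))
Finally move all quantifiers to the prefix:
  ∀q ∃u ∃t (¬M(u) ∨ ¬S(q) ∨ R(t))
The prefix is ∀q ∃u ∃t: 1 universal, 2 existential.

2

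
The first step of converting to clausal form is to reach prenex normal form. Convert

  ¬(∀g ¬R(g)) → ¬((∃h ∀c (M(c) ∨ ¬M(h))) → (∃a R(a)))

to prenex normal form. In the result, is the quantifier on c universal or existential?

universal

First replace A → B with ¬A ∨ B.
  ¬¬(∀g ¬R(g)) ∨ ¬(¬(∃h ∀c (M(c) ∨ ¬M(h))) ∨ (∃a R(a)))
Drive negations inward (¬∀x A ≡ ∃x ¬A, ¬∃x A ≡ ∀x ¬A, De Morgan for ∧/∨):
  (∀g ¬R(g)) ∨ (∃h ∀c (M(c) ∨ ¬M(h))) ∧ (∀a ¬R(a))
All bound variables are already distinct, so no renaming is needed.
Finally move all quantifiers to the prefix:
  ∀g ∃h ∀c ∀a (¬R(g) ∨ (M(c) ∨ ¬M(h)) ∧ ¬R(a))
The quantifier ∀c sits under an even number of negations (counting the antecedent side of each →), so it remains universal.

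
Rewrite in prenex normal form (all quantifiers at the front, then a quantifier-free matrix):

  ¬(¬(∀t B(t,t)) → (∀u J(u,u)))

∃t ∃u (¬B(t,t) ∧ ¬J(u,u))

Rewrite implications/biconditionals: A → B as ¬A ∨ B.
  ¬(¬¬(∀t B(t,t)) ∨ (∀u J(u,u)))
Drive negations inward (¬∀x A ≡ ∃x ¬A, ¬∃x A ≡ ∀x ¬A, De Morgan for ∧/∨):
  (∃t ¬B(t,t)) ∧ (∃u ¬J(u,u))
Finally move all quantifiers to the prefix:
  ∃t ∃u (¬B(t,t) ∧ ¬J(u,u))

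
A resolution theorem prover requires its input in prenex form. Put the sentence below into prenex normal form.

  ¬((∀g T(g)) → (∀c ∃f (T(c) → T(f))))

Eliminate → and ↔ using ¬ and ∨.
  ¬(¬(∀g T(g)) ∨ (∀c ∃f (¬T(c) ∨ T(f))))
Move each ¬ inward, flipping quantifiers it crosses:
  (∀g T(g)) ∧ (∃c ∀f (T(c) ∧ ¬T(f)))
All bound variables are already distinct, so no renaming is needed.
Pull the quantifiers to the front (each side's bound variable is not free in the other side):
  ∀g ∃c ∀f (T(g) ∧ T(c) ∧ ¬T(f))

∀g ∃c ∀f (T(g) ∧ T(c) ∧ ¬T(f))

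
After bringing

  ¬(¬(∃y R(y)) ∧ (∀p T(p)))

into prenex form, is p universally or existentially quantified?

existential

Move each ¬ inward, flipping quantifiers it crosses:
  (∃y R(y)) ∨ (∃p ¬T(p))
Extract every quantifier outward, since the variables are now distinct and don't occur free across branches:
  ∃y ∃p (R(y) ∨ ¬T(p))
The quantifier ∀p sits under an odd number of negations, so it flips to ∃p.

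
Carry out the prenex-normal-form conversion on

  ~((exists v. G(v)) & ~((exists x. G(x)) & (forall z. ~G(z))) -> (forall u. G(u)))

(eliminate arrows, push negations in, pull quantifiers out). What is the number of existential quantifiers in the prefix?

First replace A → B with ¬A ∨ B.
  ~(~((exists v. G(v)) & ~((exists x. G(x)) & (forall z. ~G(z)))) | (forall u. G(u)))
Drive negations inward (¬∀x A ≡ ∃x ¬A, ¬∃x A ≡ ∀x ¬A, De Morgan for ∧/∨):
  (exists v. G(v)) & ((forall x. ~G(x)) | (exists z. G(z))) & (exists u. ~G(u))
All bound variables are already distinct, so no renaming is needed.
Finally move all quantifiers to the prefix:
  exists v. forall x. exists z. exists u. (G(v) & (~G(x) | G(z)) & ~G(u))
The prefix is exists v forall x exists z exists u: 1 universal, 3 existential.

3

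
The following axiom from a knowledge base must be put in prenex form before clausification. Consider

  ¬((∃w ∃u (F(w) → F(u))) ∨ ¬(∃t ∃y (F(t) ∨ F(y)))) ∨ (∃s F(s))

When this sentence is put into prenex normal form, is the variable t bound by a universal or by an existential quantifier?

existential

Rewrite implications/biconditionals: A → B as ¬A ∨ B.
  ¬((∃w ∃u (¬F(w) ∨ F(u))) ∨ ¬(∃t ∃y (F(t) ∨ F(y)))) ∨ (∃s F(s))
Push ¬ through the quantifiers and connectives to reach negation normal form:
  (∀w ∀u (F(w) ∧ ¬F(u))) ∧ (∃t ∃y (F(t) ∨ F(y))) ∨ (∃s F(s))
Extract every quantifier outward, since the variables are now distinct and don't occur free across branches:
  ∀w ∀u ∃t ∃y ∃s (F(w) ∧ ¬F(u) ∧ (F(t) ∨ F(y)) ∨ F(s))
The quantifier ∃t sits under an even number of negations (counting the antecedent side of each →), so it remains existential.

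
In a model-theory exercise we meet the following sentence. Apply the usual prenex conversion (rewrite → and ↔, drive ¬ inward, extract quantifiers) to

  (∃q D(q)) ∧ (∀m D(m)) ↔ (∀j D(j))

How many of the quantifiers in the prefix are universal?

Rewrite implications/biconditionals: A → B as ¬A ∨ B; A ↔ B as (¬A ∨ B) ∧ (¬B ∨ A).
  (¬((∃q D(q)) ∧ (∀m D(m))) ∨ (∀j D(j))) ∧ (¬(∀j D(j)) ∨ (∃q D(q)) ∧ (∀m D(m)))
Drive negations inward (¬∀x A ≡ ∃x ¬A, ¬∃x A ≡ ∀x ¬A, De Morgan for ∧/∨):
  ((∀q ¬D(q)) ∨ (∃m ¬D(m)) ∨ (∀j D(j))) ∧ ((∃j ¬D(j)) ∨ (∃q D(q)) ∧ (∀m D(m)))
Give each quantifier a distinct variable: j↦v, q↦z, m↦x1.
  ((∀q ¬D(q)) ∨ (∃m ¬D(m)) ∨ (∀j D(j))) ∧ ((∃v ¬D(v)) ∨ (∃z D(z)) ∧ (∀x1 D(x1)))
Extract every quantifier outward, since the variables are now distinct and don't occur free across branches:
  ∀q ∃m ∀j ∃v ∃z ∀x1 ((¬D(q) ∨ ¬D(m) ∨ D(j)) ∧ (¬D(v) ∨ D(z) ∧ D(x1)))
The prefix is ∀q ∃m ∀j ∃v ∃z ∀x1: 3 universal, 3 existential.

3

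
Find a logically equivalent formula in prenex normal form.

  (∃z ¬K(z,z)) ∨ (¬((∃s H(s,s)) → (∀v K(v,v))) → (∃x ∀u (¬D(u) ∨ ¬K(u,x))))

∃z ∀s ∀v ∃x ∀u (¬K(z,z) ∨ ¬H(s,s) ∨ K(v,v) ∨ ¬D(u) ∨ ¬K(u,x))

Rewrite implications/biconditionals: A → B as ¬A ∨ B.
  (∃z ¬K(z,z)) ∨ ¬¬(¬(∃s H(s,s)) ∨ (∀v K(v,v))) ∨ (∃x ∀u (¬D(u) ∨ ¬K(u,x)))
Drive negations inward (¬∀x A ≡ ∃x ¬A, ¬∃x A ≡ ∀x ¬A, De Morgan for ∧/∨):
  (∃z ¬K(z,z)) ∨ (∀s ¬H(s,s)) ∨ (∀v K(v,v)) ∨ (∃x ∀u (¬D(u) ∨ ¬K(u,x)))
All bound variables are already distinct, so no renaming is needed.
Extract every quantifier outward, since the variables are now distinct and don't occur free across branches:
  ∃z ∀s ∀v ∃x ∀u (¬K(z,z) ∨ ¬H(s,s) ∨ K(v,v) ∨ ¬D(u) ∨ ¬K(u,x))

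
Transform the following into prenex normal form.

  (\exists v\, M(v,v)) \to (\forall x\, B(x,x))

\forall v\, \forall x\, (\neg M(v,v) \lor B(x,x))

Eliminate → and ↔ using ¬ and ∨.
  \neg (\exists v\, M(v,v)) \lor (\forall x\, B(x,x))
Move each ¬ inward, flipping quantifiers it crosses:
  (\forall v\, \neg M(v,v)) \lor (\forall x\, B(x,x))
All bound variables are already distinct, so no renaming is needed.
Extract every quantifier outward, since the variables are now distinct and don't occur free across branches:
  \forall v\, \forall x\, (\neg M(v,v) \lor B(x,x))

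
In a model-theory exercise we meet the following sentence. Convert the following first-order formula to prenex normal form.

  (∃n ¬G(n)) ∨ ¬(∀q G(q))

∃n ∃q (¬G(n) ∨ ¬G(q))

Drive negations inward (¬∀x A ≡ ∃x ¬A, ¬∃x A ≡ ∀x ¬A, De Morgan for ∧/∨):
  (∃n ¬G(n)) ∨ (∃q ¬G(q))
All bound variables are already distinct, so no renaming is needed.
Extract every quantifier outward, since the variables are now distinct and don't occur free across branches:
  ∃n ∃q (¬G(n) ∨ ¬G(q))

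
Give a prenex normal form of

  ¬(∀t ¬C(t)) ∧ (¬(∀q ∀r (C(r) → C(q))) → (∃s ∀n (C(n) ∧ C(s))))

Eliminate → and ↔ using ¬ and ∨.
  ¬(∀t ¬C(t)) ∧ (¬¬(∀q ∀r (¬C(r) ∨ C(q))) ∨ (∃s ∀n (C(n) ∧ C(s))))
Push ¬ through the quantifiers and connectives to reach negation normal form:
  (∃t C(t)) ∧ ((∀q ∀r (¬C(r) ∨ C(q))) ∨ (∃s ∀n (C(n) ∧ C(s))))
All bound variables are already distinct, so no renaming is needed.
Pull the quantifiers to the front (each side's bound variable is not free in the other side):
  ∃t ∀q ∀r ∃s ∀n (C(t) ∧ (¬C(r) ∨ C(q) ∨ C(n) ∧ C(s)))

∃t ∀q ∀r ∃s ∀n (C(t) ∧ (¬C(r) ∨ C(q) ∨ C(n) ∧ C(s)))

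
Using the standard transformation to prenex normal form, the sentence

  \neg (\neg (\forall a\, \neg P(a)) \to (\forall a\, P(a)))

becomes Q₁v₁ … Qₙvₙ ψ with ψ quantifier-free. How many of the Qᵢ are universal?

Rewrite implications/biconditionals: A → B as ¬A ∨ B.
  \neg (\neg \neg (\forall a\, \neg P(a)) \lor (\forall a\, P(a)))
Drive negations inward (¬∀x A ≡ ∃x ¬A, ¬∃x A ≡ ∀x ¬A, De Morgan for ∧/∨):
  (\exists a\, P(a)) \land (\exists a\, \neg P(a))
Standardize variables apart so no two quantifiers bind the same name: a↦q.
  (\exists a\, P(a)) \land (\exists q\, \neg P(q))
Finally move all quantifiers to the prefix:
  \exists a\, \exists q\, (P(a) \land \neg P(q))
The prefix is \exists a \exists q: 0 universal, 2 existential.

0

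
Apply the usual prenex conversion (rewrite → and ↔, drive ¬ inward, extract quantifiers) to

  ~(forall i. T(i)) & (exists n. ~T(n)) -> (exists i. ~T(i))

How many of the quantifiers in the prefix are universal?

2

Rewrite implications/biconditionals: A → B as ¬A ∨ B.
  ~(~(forall i. T(i)) & (exists n. ~T(n))) | (exists i. ~T(i))
Push ¬ through the quantifiers and connectives to reach negation normal form:
  (forall i. T(i)) | (forall n. T(n)) | (exists i. ~T(i))
Standardize variables apart so no two quantifiers bind the same name: i↦x1.
  (forall i. T(i)) | (forall n. T(n)) | (exists x1. ~T(x1))
Finally move all quantifiers to the prefix:
  forall i. forall n. exists x1. (T(i) | T(n) | ~T(x1))
The prefix is forall i forall n exists x1: 2 universal, 1 existential.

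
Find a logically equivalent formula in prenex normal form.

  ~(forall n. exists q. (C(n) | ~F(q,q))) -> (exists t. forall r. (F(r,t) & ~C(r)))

forall n. exists q. exists t. forall r. (C(n) | ~F(q,q) | F(r,t) & ~C(r))

Eliminate → and ↔ using ¬ and ∨.
  ~~(forall n. exists q. (C(n) | ~F(q,q))) | (exists t. forall r. (F(r,t) & ~C(r)))
Drive negations inward (¬∀x A ≡ ∃x ¬A, ¬∃x A ≡ ∀x ¬A, De Morgan for ∧/∨):
  (forall n. exists q. (C(n) | ~F(q,q))) | (exists t. forall r. (F(r,t) & ~C(r)))
All bound variables are already distinct, so no renaming is needed.
Pull the quantifiers to the front (each side's bound variable is not free in the other side):
  forall n. exists q. exists t. forall r. (C(n) | ~F(q,q) | F(r,t) & ~C(r))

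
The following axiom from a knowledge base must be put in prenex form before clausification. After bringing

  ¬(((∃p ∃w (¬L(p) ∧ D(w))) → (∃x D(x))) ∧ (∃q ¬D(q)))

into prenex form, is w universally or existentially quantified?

existential

First replace A → B with ¬A ∨ B.
  ¬((¬(∃p ∃w (¬L(p) ∧ D(w))) ∨ (∃x D(x))) ∧ (∃q ¬D(q)))
Move each ¬ inward, flipping quantifiers it crosses:
  (∃p ∃w (¬L(p) ∧ D(w))) ∧ (∀x ¬D(x)) ∨ (∀q D(q))
Extract every quantifier outward, since the variables are now distinct and don't occur free across branches:
  ∃p ∃w ∀x ∀q (¬L(p) ∧ D(w) ∧ ¬D(x) ∨ D(q))
The quantifier ∃w sits under an even number of negations (counting the antecedent side of each →), so it remains existential.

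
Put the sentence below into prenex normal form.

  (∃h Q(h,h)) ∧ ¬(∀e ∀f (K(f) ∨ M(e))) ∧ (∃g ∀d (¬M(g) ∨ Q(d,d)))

Move each ¬ inward, flipping quantifiers it crosses:
  (∃h Q(h,h)) ∧ (∃e ∃f (¬K(f) ∧ ¬M(e))) ∧ (∃g ∀d (¬M(g) ∨ Q(d,d)))
Pull the quantifiers to the front (each side's bound variable is not free in the other side):
  ∃h ∃e ∃f ∃g ∀d (Q(h,h) ∧ ¬K(f) ∧ ¬M(e) ∧ (¬M(g) ∨ Q(d,d)))

∃h ∃e ∃f ∃g ∀d (Q(h,h) ∧ ¬K(f) ∧ ¬M(e) ∧ (¬M(g) ∨ Q(d,d)))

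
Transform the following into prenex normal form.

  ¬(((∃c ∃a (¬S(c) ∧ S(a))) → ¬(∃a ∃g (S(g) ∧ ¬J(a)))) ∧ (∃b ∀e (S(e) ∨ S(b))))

First replace A → B with ¬A ∨ B.
  ¬((¬(∃c ∃a (¬S(c) ∧ S(a))) ∨ ¬(∃a ∃g (S(g) ∧ ¬J(a)))) ∧ (∃b ∀e (S(e) ∨ S(b))))
Move each ¬ inward, flipping quantifiers it crosses:
  (∃c ∃a (¬S(c) ∧ S(a))) ∧ (∃a ∃g (S(g) ∧ ¬J(a))) ∨ (∀b ∃e (¬S(e) ∧ ¬S(b)))
Rename bound variables to avoid capture: a↦y.
  (∃c ∃a (¬S(c) ∧ S(a))) ∧ (∃y ∃g (S(g) ∧ ¬J(y))) ∨ (∀b ∃e (¬S(e) ∧ ¬S(b)))
Extract every quantifier outward, since the variables are now distinct and don't occur free across branches:
  ∃c ∃a ∃y ∃g ∀b ∃e (¬S(c) ∧ S(a) ∧ S(g) ∧ ¬J(y) ∨ ¬S(e) ∧ ¬S(b))

∃c ∃a ∃y ∃g ∀b ∃e (¬S(c) ∧ S(a) ∧ S(g) ∧ ¬J(y) ∨ ¬S(e) ∧ ¬S(b))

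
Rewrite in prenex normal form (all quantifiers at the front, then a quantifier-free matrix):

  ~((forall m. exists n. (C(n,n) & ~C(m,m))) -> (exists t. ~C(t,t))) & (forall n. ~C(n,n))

forall m. exists n. forall t. forall s. (C(n,n) & ~C(m,m) & C(t,t) & ~C(s,s))

Eliminate → and ↔ using ¬ and ∨.
  ~(~(forall m. exists n. (C(n,n) & ~C(m,m))) | (exists t. ~C(t,t))) & (forall n. ~C(n,n))
Move each ¬ inward, flipping quantifiers it crosses:
  (forall m. exists n. (C(n,n) & ~C(m,m))) & (forall t. C(t,t)) & (forall n. ~C(n,n))
Give each quantifier a distinct variable: n↦s.
  (forall m. exists n. (C(n,n) & ~C(m,m))) & (forall t. C(t,t)) & (forall s. ~C(s,s))
Pull the quantifiers to the front (each side's bound variable is not free in the other side):
  forall m. exists n. forall t. forall s. (C(n,n) & ~C(m,m) & C(t,t) & ~C(s,s))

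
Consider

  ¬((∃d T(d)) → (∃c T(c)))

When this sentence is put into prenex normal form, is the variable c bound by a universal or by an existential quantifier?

Eliminate → and ↔ using ¬ and ∨.
  ¬(¬(∃d T(d)) ∨ (∃c T(c)))
Move each ¬ inward, flipping quantifiers it crosses:
  (∃d T(d)) ∧ (∀c ¬T(c))
All bound variables are already distinct, so no renaming is needed.
Extract every quantifier outward, since the variables are now distinct and don't occur free across branches:
  ∃d ∀c (T(d) ∧ ¬T(c))
The quantifier ∃c sits under an odd number of negations (counting the antecedent side of each →), so it flips to ∀c.

universal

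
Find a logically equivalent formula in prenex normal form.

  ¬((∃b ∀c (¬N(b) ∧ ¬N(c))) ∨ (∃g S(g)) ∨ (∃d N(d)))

Drive negations inward (¬∀x A ≡ ∃x ¬A, ¬∃x A ≡ ∀x ¬A, De Morgan for ∧/∨):
  (∀b ∃c (N(b) ∨ N(c))) ∧ (∀g ¬S(g)) ∧ (∀d ¬N(d))
All bound variables are already distinct, so no renaming is needed.
Finally move all quantifiers to the prefix:
  ∀b ∃c ∀g ∀d ((N(b) ∨ N(c)) ∧ ¬S(g) ∧ ¬N(d))

∀b ∃c ∀g ∀d ((N(b) ∨ N(c)) ∧ ¬S(g) ∧ ¬N(d))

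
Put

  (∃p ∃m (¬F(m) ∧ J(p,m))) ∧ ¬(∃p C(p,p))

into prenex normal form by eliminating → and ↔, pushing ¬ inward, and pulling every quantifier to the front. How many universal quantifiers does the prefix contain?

Drive negations inward (¬∀x A ≡ ∃x ¬A, ¬∃x A ≡ ∀x ¬A, De Morgan for ∧/∨):
  (∃p ∃m (¬F(m) ∧ J(p,m))) ∧ (∀p ¬C(p,p))
Standardize variables apart so no two quantifiers bind the same name: p↦x.
  (∃p ∃m (¬F(m) ∧ J(p,m))) ∧ (∀x ¬C(x,x))
Finally move all quantifiers to the prefix:
  ∃p ∃m ∀x (¬F(m) ∧ J(p,m) ∧ ¬C(x,x))
The prefix is ∃p ∃m ∀x: 1 universal, 2 existential.

1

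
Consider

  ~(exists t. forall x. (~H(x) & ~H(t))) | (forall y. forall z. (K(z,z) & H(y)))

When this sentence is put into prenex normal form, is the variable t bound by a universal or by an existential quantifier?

universal

Push ¬ through the quantifiers and connectives to reach negation normal form:
  (forall t. exists x. (H(x) | H(t))) | (forall y. forall z. (K(z,z) & H(y)))
All bound variables are already distinct, so no renaming is needed.
Finally move all quantifiers to the prefix:
  forall t. exists x. forall y. forall z. (H(x) | H(t) | K(z,z) & H(y))
The quantifier exists t sits under an odd number of negations, so it flips to forall t.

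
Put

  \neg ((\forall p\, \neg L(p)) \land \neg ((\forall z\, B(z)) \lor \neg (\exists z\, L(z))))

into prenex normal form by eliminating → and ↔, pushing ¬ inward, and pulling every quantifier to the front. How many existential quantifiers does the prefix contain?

1

Push ¬ through the quantifiers and connectives to reach negation normal form:
  (\exists p\, L(p)) \lor (\forall z\, B(z)) \lor (\forall z\, \neg L(z))
Rename bound variables to avoid capture: z↦w1.
  (\exists p\, L(p)) \lor (\forall z\, B(z)) \lor (\forall w1\, \neg L(w1))
Pull the quantifiers to the front (each side's bound variable is not free in the other side):
  \exists p\, \forall z\, \forall w1\, (L(p) \lor B(z) \lor \neg L(w1))
The prefix is \exists p \forall z \forall w1: 2 universal, 1 existential.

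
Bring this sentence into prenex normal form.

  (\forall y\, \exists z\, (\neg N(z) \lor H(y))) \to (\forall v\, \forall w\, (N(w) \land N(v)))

\exists y\, \forall z\, \forall v\, \forall w\, (N(z) \land \neg H(y) \lor N(w) \land N(v))

Rewrite implications/biconditionals: A → B as ¬A ∨ B.
  \neg (\forall y\, \exists z\, (\neg N(z) \lor H(y))) \lor (\forall v\, \forall w\, (N(w) \land N(v)))
Move each ¬ inward, flipping quantifiers it crosses:
  (\exists y\, \forall z\, (N(z) \land \neg H(y))) \lor (\forall v\, \forall w\, (N(w) \land N(v)))
All bound variables are already distinct, so no renaming is needed.
Finally move all quantifiers to the prefix:
  \exists y\, \forall z\, \forall v\, \forall w\, (N(z) \land \neg H(y) \lor N(w) \land N(v))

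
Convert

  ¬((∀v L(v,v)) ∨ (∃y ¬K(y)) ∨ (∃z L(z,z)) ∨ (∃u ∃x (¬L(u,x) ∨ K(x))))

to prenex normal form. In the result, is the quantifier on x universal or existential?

Move each ¬ inward, flipping quantifiers it crosses:
  (∃v ¬L(v,v)) ∧ (∀y K(y)) ∧ (∀z ¬L(z,z)) ∧ (∀u ∀x (L(u,x) ∧ ¬K(x)))
All bound variables are already distinct, so no renaming is needed.
Finally move all quantifiers to the prefix:
  ∃v ∀y ∀z ∀u ∀x (¬L(v,v) ∧ K(y) ∧ ¬L(z,z) ∧ L(u,x) ∧ ¬K(x))
The quantifier ∃x sits under an odd number of negations, so it flips to ∀x.

universal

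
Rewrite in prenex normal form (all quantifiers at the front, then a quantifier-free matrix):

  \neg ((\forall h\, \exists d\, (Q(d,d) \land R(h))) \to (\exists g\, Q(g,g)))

Eliminate → and ↔ using ¬ and ∨.
  \neg (\neg (\forall h\, \exists d\, (Q(d,d) \land R(h))) \lor (\exists g\, Q(g,g)))
Move each ¬ inward, flipping quantifiers it crosses:
  (\forall h\, \exists d\, (Q(d,d) \land R(h))) \land (\forall g\, \neg Q(g,g))
All bound variables are already distinct, so no renaming is needed.
Finally move all quantifiers to the prefix:
  \forall h\, \exists d\, \forall g\, (Q(d,d) \land R(h) \land \neg Q(g,g))

\forall h\, \exists d\, \forall g\, (Q(d,d) \land R(h) \land \neg Q(g,g))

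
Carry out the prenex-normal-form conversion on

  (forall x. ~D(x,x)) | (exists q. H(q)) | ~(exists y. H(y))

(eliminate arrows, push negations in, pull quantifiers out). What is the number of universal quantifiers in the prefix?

Drive negations inward (¬∀x A ≡ ∃x ¬A, ¬∃x A ≡ ∀x ¬A, De Morgan for ∧/∨):
  (forall x. ~D(x,x)) | (exists q. H(q)) | (forall y. ~H(y))
All bound variables are already distinct, so no renaming is needed.
Pull the quantifiers to the front (each side's bound variable is not free in the other side):
  forall x. exists q. forall y. (~D(x,x) | H(q) | ~H(y))
The prefix is forall x exists q forall y: 2 universal, 1 existential.

2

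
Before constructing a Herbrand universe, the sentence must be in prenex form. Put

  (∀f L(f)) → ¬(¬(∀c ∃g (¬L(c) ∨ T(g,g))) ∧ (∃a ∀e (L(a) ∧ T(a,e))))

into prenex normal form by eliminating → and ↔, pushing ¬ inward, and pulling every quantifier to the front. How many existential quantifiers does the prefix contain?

3

First replace A → B with ¬A ∨ B.
  ¬(∀f L(f)) ∨ ¬(¬(∀c ∃g (¬L(c) ∨ T(g,g))) ∧ (∃a ∀e (L(a) ∧ T(a,e))))
Push ¬ through the quantifiers and connectives to reach negation normal form:
  (∃f ¬L(f)) ∨ (∀c ∃g (¬L(c) ∨ T(g,g))) ∨ (∀a ∃e (¬L(a) ∨ ¬T(a,e)))
All bound variables are already distinct, so no renaming is needed.
Finally move all quantifiers to the prefix:
  ∃f ∀c ∃g ∀a ∃e (¬L(f) ∨ ¬L(c) ∨ T(g,g) ∨ ¬L(a) ∨ ¬T(a,e))
The prefix is ∃f ∀c ∃g ∀a ∃e: 2 universal, 3 existential.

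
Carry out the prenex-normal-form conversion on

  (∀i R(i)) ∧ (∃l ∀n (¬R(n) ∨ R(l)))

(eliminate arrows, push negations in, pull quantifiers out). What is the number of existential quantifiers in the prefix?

1

Extract every quantifier outward, since the variables are now distinct and don't occur free across branches:
  ∀i ∃l ∀n (R(i) ∧ (¬R(n) ∨ R(l)))
The prefix is ∀i ∃l ∀n: 2 universal, 1 existential.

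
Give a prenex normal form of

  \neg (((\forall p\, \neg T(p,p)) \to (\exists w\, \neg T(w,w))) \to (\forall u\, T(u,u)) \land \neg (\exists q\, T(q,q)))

\exists p\, \exists w\, \exists u\, \exists q\, ((T(p,p) \lor \neg T(w,w)) \land (\neg T(u,u) \lor T(q,q)))

Eliminate → and ↔ using ¬ and ∨.
  \neg (\neg (\neg (\forall p\, \neg T(p,p)) \lor (\exists w\, \neg T(w,w))) \lor (\forall u\, T(u,u)) \land \neg (\exists q\, T(q,q)))
Drive negations inward (¬∀x A ≡ ∃x ¬A, ¬∃x A ≡ ∀x ¬A, De Morgan for ∧/∨):
  ((\exists p\, T(p,p)) \lor (\exists w\, \neg T(w,w))) \land ((\exists u\, \neg T(u,u)) \lor (\exists q\, T(q,q)))
All bound variables are already distinct, so no renaming is needed.
Finally move all quantifiers to the prefix:
  \exists p\, \exists w\, \exists u\, \exists q\, ((T(p,p) \lor \neg T(w,w)) \land (\neg T(u,u) \lor T(q,q)))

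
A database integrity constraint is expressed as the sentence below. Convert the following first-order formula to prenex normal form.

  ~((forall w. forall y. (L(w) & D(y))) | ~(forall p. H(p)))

exists w. exists y. forall p. ((~L(w) | ~D(y)) & H(p))

Move each ¬ inward, flipping quantifiers it crosses:
  (exists w. exists y. (~L(w) | ~D(y))) & (forall p. H(p))
All bound variables are already distinct, so no renaming is needed.
Extract every quantifier outward, since the variables are now distinct and don't occur free across branches:
  exists w. exists y. forall p. ((~L(w) | ~D(y)) & H(p))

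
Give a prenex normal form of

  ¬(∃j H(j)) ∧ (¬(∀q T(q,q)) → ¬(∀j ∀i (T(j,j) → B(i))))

∀j ∀q ∃t ∃i (¬H(j) ∧ (T(q,q) ∨ T(t,t) ∧ ¬B(i)))

Rewrite implications/biconditionals: A → B as ¬A ∨ B.
  ¬(∃j H(j)) ∧ (¬¬(∀q T(q,q)) ∨ ¬(∀j ∀i (¬T(j,j) ∨ B(i))))
Move each ¬ inward, flipping quantifiers it crosses:
  (∀j ¬H(j)) ∧ ((∀q T(q,q)) ∨ (∃j ∃i (T(j,j) ∧ ¬B(i))))
Give each quantifier a distinct variable: j↦t.
  (∀j ¬H(j)) ∧ ((∀q T(q,q)) ∨ (∃t ∃i (T(t,t) ∧ ¬B(i))))
Extract every quantifier outward, since the variables are now distinct and don't occur free across branches:
  ∀j ∀q ∃t ∃i (¬H(j) ∧ (T(q,q) ∨ T(t,t) ∧ ¬B(i)))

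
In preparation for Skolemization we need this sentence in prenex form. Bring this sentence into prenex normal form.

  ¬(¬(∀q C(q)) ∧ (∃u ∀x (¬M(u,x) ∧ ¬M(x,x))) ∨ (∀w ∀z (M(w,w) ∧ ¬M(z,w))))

Move each ¬ inward, flipping quantifiers it crosses:
  ((∀q C(q)) ∨ (∀u ∃x (M(u,x) ∨ M(x,x)))) ∧ (∃w ∃z (¬M(w,w) ∨ M(z,w)))
All bound variables are already distinct, so no renaming is needed.
Pull the quantifiers to the front (each side's bound variable is not free in the other side):
  ∀q ∀u ∃x ∃w ∃z ((C(q) ∨ M(u,x) ∨ M(x,x)) ∧ (¬M(w,w) ∨ M(z,w)))

∀q ∀u ∃x ∃w ∃z ((C(q) ∨ M(u,x) ∨ M(x,x)) ∧ (¬M(w,w) ∨ M(z,w)))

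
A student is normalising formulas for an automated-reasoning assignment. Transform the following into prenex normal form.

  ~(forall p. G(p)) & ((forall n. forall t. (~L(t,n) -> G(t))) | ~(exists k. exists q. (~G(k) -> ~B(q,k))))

exists p. forall n. forall t. forall k. forall q. (~G(p) & (L(t,n) | G(t) | ~G(k) & B(q,k)))

First replace A → B with ¬A ∨ B.
  ~(forall p. G(p)) & ((forall n. forall t. (~~L(t,n) | G(t))) | ~(exists k. exists q. (~~G(k) | ~B(q,k))))
Move each ¬ inward, flipping quantifiers it crosses:
  (exists p. ~G(p)) & ((forall n. forall t. (L(t,n) | G(t))) | (forall k. forall q. (~G(k) & B(q,k))))
Extract every quantifier outward, since the variables are now distinct and don't occur free across branches:
  exists p. forall n. forall t. forall k. forall q. (~G(p) & (L(t,n) | G(t) | ~G(k) & B(q,k)))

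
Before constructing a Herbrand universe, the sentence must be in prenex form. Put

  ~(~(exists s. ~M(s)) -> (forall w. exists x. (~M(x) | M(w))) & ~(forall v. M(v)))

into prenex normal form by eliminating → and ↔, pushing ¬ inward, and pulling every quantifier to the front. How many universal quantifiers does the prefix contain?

3

First replace A → B with ¬A ∨ B.
  ~(~~(exists s. ~M(s)) | (forall w. exists x. (~M(x) | M(w))) & ~(forall v. M(v)))
Move each ¬ inward, flipping quantifiers it crosses:
  (forall s. M(s)) & ((exists w. forall x. (M(x) & ~M(w))) | (forall v. M(v)))
Extract every quantifier outward, since the variables are now distinct and don't occur free across branches:
  forall s. exists w. forall x. forall v. (M(s) & (M(x) & ~M(w) | M(v)))
The prefix is forall s exists w forall x forall v: 3 universal, 1 existential.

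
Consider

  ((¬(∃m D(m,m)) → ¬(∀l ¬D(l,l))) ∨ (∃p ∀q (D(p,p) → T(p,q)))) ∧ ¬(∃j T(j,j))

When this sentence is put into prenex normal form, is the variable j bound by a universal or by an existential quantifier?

universal

Eliminate → and ↔ using ¬ and ∨.
  (¬¬(∃m D(m,m)) ∨ ¬(∀l ¬D(l,l)) ∨ (∃p ∀q (¬D(p,p) ∨ T(p,q)))) ∧ ¬(∃j T(j,j))
Drive negations inward (¬∀x A ≡ ∃x ¬A, ¬∃x A ≡ ∀x ¬A, De Morgan for ∧/∨):
  ((∃m D(m,m)) ∨ (∃l D(l,l)) ∨ (∃p ∀q (¬D(p,p) ∨ T(p,q)))) ∧ (∀j ¬T(j,j))
Pull the quantifiers to the front (each side's bound variable is not free in the other side):
  ∃m ∃l ∃p ∀q ∀j ((D(m,m) ∨ D(l,l) ∨ ¬D(p,p) ∨ T(p,q)) ∧ ¬T(j,j))
The quantifier ∃j sits under an odd number of negations (counting the antecedent side of each →), so it flips to ∀j.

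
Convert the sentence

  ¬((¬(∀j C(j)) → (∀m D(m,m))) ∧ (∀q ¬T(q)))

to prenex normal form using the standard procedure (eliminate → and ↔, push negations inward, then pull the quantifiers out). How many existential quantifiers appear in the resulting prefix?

Eliminate → and ↔ using ¬ and ∨.
  ¬((¬¬(∀j C(j)) ∨ (∀m D(m,m))) ∧ (∀q ¬T(q)))
Push ¬ through the quantifiers and connectives to reach negation normal form:
  (∃j ¬C(j)) ∧ (∃m ¬D(m,m)) ∨ (∃q T(q))
All bound variables are already distinct, so no renaming is needed.
Finally move all quantifiers to the prefix:
  ∃j ∃m ∃q (¬C(j) ∧ ¬D(m,m) ∨ T(q))
The prefix is ∃j ∃m ∃q: 0 universal, 3 existential.

3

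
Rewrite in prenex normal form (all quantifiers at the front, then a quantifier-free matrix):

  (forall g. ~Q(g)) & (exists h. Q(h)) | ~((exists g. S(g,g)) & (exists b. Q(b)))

Move each ¬ inward, flipping quantifiers it crosses:
  (forall g. ~Q(g)) & (exists h. Q(h)) | (forall g. ~S(g,g)) | (forall b. ~Q(b))
Standardize variables apart so no two quantifiers bind the same name: g↦c.
  (forall g. ~Q(g)) & (exists h. Q(h)) | (forall c. ~S(c,c)) | (forall b. ~Q(b))
Pull the quantifiers to the front (each side's bound variable is not free in the other side):
  forall g. exists h. forall c. forall b. (~Q(g) & Q(h) | ~S(c,c) | ~Q(b))

forall g. exists h. forall c. forall b. (~Q(g) & Q(h) | ~S(c,c) | ~Q(b))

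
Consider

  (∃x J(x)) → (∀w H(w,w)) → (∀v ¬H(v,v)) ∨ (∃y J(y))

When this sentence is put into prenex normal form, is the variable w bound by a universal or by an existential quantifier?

Rewrite implications/biconditionals: A → B as ¬A ∨ B.
  ¬(∃x J(x)) ∨ ¬(∀w H(w,w)) ∨ (∀v ¬H(v,v)) ∨ (∃y J(y))
Move each ¬ inward, flipping quantifiers it crosses:
  (∀x ¬J(x)) ∨ (∃w ¬H(w,w)) ∨ (∀v ¬H(v,v)) ∨ (∃y J(y))
All bound variables are already distinct, so no renaming is needed.
Finally move all quantifiers to the prefix:
  ∀x ∃w ∀v ∃y (¬J(x) ∨ ¬H(w,w) ∨ ¬H(v,v) ∨ J(y))
The quantifier ∀w sits under an odd number of negations (counting the antecedent side of each →), so it flips to ∃w.

existential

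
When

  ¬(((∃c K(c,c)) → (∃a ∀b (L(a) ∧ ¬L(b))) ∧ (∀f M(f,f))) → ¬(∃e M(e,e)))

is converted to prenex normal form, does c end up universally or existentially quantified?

universal

Eliminate → and ↔ using ¬ and ∨.
  ¬(¬(¬(∃c K(c,c)) ∨ (∃a ∀b (L(a) ∧ ¬L(b))) ∧ (∀f M(f,f))) ∨ ¬(∃e M(e,e)))
Move each ¬ inward, flipping quantifiers it crosses:
  ((∀c ¬K(c,c)) ∨ (∃a ∀b (L(a) ∧ ¬L(b))) ∧ (∀f M(f,f))) ∧ (∃e M(e,e))
Extract every quantifier outward, since the variables are now distinct and don't occur free across branches:
  ∀c ∃a ∀b ∀f ∃e ((¬K(c,c) ∨ L(a) ∧ ¬L(b) ∧ M(f,f)) ∧ M(e,e))
The quantifier ∃c sits under an odd number of negations (counting the antecedent side of each →), so it flips to ∀c.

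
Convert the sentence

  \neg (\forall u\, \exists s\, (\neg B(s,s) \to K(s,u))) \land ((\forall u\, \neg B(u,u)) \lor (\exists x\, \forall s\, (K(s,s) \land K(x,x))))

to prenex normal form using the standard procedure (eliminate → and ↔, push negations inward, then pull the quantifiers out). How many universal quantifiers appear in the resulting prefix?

Rewrite implications/biconditionals: A → B as ¬A ∨ B.
  \neg (\forall u\, \exists s\, (\neg \neg B(s,s) \lor K(s,u))) \land ((\forall u\, \neg B(u,u)) \lor (\exists x\, \forall s\, (K(s,s) \land K(x,x))))
Drive negations inward (¬∀x A ≡ ∃x ¬A, ¬∃x A ≡ ∀x ¬A, De Morgan for ∧/∨):
  (\exists u\, \forall s\, (\neg B(s,s) \land \neg K(s,u))) \land ((\forall u\, \neg B(u,u)) \lor (\exists x\, \forall s\, (K(s,s) \land K(x,x))))
Give each quantifier a distinct variable: u↦c, s↦x1.
  (\exists u\, \forall s\, (\neg B(s,s) \land \neg K(s,u))) \land ((\forall c\, \neg B(c,c)) \lor (\exists x\, \forall x1\, (K(x1,x1) \land K(x,x))))
Pull the quantifiers to the front (each side's bound variable is not free in the other side):
  \exists u\, \forall s\, \forall c\, \exists x\, \forall x1\, (\neg B(s,s) \land \neg K(s,u) \land (\neg B(c,c) \lor K(x1,x1) \land K(x,x)))
The prefix is \exists u \forall s \forall c \exists x \forall x1: 3 universal, 2 existential.

3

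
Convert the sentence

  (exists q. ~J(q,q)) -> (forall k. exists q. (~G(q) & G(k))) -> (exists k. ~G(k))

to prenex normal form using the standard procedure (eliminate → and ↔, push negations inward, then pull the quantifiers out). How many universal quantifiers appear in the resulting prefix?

2

Rewrite implications/biconditionals: A → B as ¬A ∨ B.
  ~(exists q. ~J(q,q)) | ~(forall k. exists q. (~G(q) & G(k))) | (exists k. ~G(k))
Move each ¬ inward, flipping quantifiers it crosses:
  (forall q. J(q,q)) | (exists k. forall q. (G(q) | ~G(k))) | (exists k. ~G(k))
Standardize variables apart so no two quantifiers bind the same name: q↦a, k↦v.
  (forall q. J(q,q)) | (exists k. forall a. (G(a) | ~G(k))) | (exists v. ~G(v))
Finally move all quantifiers to the prefix:
  forall q. exists k. forall a. exists v. (J(q,q) | G(a) | ~G(k) | ~G(v))
The prefix is forall q exists k forall a exists v: 2 universal, 2 existential.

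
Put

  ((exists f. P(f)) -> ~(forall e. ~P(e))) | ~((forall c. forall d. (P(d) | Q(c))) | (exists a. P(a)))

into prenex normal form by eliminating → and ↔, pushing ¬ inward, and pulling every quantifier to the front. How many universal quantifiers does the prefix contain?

Eliminate → and ↔ using ¬ and ∨.
  ~(exists f. P(f)) | ~(forall e. ~P(e)) | ~((forall c. forall d. (P(d) | Q(c))) | (exists a. P(a)))
Push ¬ through the quantifiers and connectives to reach negation normal form:
  (forall f. ~P(f)) | (exists e. P(e)) | (exists c. exists d. (~P(d) & ~Q(c))) & (forall a. ~P(a))
All bound variables are already distinct, so no renaming is needed.
Pull the quantifiers to the front (each side's bound variable is not free in the other side):
  forall f. exists e. exists c. exists d. forall a. (~P(f) | P(e) | ~P(d) & ~Q(c) & ~P(a))
The prefix is forall f exists e exists c exists d forall a: 2 universal, 3 existential.

2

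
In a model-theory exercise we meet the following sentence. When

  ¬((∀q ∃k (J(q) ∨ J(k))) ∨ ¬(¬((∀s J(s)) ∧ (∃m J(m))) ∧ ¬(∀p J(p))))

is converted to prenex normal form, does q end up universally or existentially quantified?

existential

Push ¬ through the quantifiers and connectives to reach negation normal form:
  (∃q ∀k (¬J(q) ∧ ¬J(k))) ∧ ((∃s ¬J(s)) ∨ (∀m ¬J(m))) ∧ (∃p ¬J(p))
All bound variables are already distinct, so no renaming is needed.
Pull the quantifiers to the front (each side's bound variable is not free in the other side):
  ∃q ∀k ∃s ∀m ∃p (¬J(q) ∧ ¬J(k) ∧ (¬J(s) ∨ ¬J(m)) ∧ ¬J(p))
The quantifier ∀q sits under an odd number of negations, so it flips to ∃q.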